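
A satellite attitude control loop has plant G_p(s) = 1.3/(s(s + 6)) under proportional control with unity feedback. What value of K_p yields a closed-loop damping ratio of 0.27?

K_p = 95

Closed-loop characteristic equation: s² + 6s + K_p·1.3 = 0.
So ω_n = √(1.3K_p) and 2ζω_n = 6, giving ζ = 6/(2√(1.3K_p)).
Setting ζ = 0.27: √(1.3K_p) = 6/(2·0.27) = 11.11, so K_p = 123.5/1.3 = 95.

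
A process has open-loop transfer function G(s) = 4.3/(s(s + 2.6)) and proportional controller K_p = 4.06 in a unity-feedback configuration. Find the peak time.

T_p = 0.791 s

From 1 + K_pG(s) = 0: s² + 2.6s + 17.46 = 0 ⇒ ω_n = 4.178, ζ = 0.3111.
Damped frequency ω_d = ω_n√(1−ζ²) = 3.971 rad/s, so peak time T_p = π/ω_d = 0.791 s.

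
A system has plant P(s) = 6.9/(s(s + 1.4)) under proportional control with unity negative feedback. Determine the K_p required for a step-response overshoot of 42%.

K_p = 1

From %OS = 100·exp(−πζ/√(1−ζ²)) = 42%, ζ = −ln(0.42)/√(π²+ln²(0.42)) = 0.2662.
Characteristic equation s² + 1.4s + 6.9K_p = 0 gives ζ = 1.4/(2√(6.9K_p)).
Setting ζ = 0.2662: √(6.9K_p) = 1.4/(2·0.2662) = 2.63, so K_p = 6.916/6.9 = 1.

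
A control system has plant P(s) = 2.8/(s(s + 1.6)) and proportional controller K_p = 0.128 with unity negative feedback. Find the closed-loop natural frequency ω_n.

1 + K_p·P(s) = 0 gives s² + 1.6s + 0.3584 = 0.
So ω_n² = 0.3584 ⇒ ω_n = 0.5987 rad/s, and ζ = 1.6/(2ω_n) = 1.34.

ω_n = 0.599 rad/s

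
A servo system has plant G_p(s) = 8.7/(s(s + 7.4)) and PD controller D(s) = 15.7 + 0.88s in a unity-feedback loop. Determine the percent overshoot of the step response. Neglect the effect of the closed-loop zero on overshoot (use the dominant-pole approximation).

7.1%

Forward path: (15.7 + 0.88s)·8.7/(s(s+7.4)). The closed-loop characteristic equation is s² + (7.4 + 8.7·0.88)s + 8.7·15.7 = 0.
That is s² + 15.06s + 136.6 = 0, so ω_n = 11.69 rad/s and ζ = 15.06/(2·11.69) = 0.6441.
%OS = 100·exp(−πζ/√(1−ζ²)) = 7.1%.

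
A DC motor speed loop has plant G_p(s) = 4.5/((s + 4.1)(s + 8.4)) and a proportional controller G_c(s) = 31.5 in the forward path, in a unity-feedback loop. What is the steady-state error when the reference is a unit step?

0.195

The loop is type 0. Static position error constant K_pos = G_c(0)·G_p(0) = 31.5·0.1307 = 4.116.
Steady-state error to a unit step: e_ss = 1/(1+K_pos) = 1/5.116 = 0.195.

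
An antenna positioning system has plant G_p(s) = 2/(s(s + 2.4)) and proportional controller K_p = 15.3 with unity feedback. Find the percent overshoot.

49.8%

From 1 + K_pG_p(s) = 0: s² + 2.4s + 30.6 = 0 ⇒ ω_n = 5.532, ζ = 0.2169.
%OS = 100·exp(−πζ/√(1−ζ²)) = 100·exp(−π·0.2169/√0.9529) = 49.8%.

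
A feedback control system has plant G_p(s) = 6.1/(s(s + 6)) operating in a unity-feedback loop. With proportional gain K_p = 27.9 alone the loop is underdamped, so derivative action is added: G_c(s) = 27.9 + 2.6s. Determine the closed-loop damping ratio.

Forward path: (27.9 + 2.6s)·6.1/(s(s+6)). The closed-loop characteristic equation is s² + (6 + 6.1·2.6)s + 6.1·27.9 = 0.
That is s² + 21.86s + 170.2 = 0, so ω_n = 13.05 rad/s and ζ = 21.86/(2·13.05) = 0.8378.

ζ = 0.838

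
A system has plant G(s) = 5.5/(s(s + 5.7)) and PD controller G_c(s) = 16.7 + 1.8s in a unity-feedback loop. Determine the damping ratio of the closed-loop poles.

Forward path: (16.7 + 1.8s)·5.5/(s(s+5.7)). The closed-loop characteristic equation is s² + (5.7 + 5.5·1.8)s + 5.5·16.7 = 0.
That is s² + 15.6s + 91.85 = 0, so ω_n = 9.584 rad/s and ζ = 15.6/(2·9.584) = 0.8139.

ζ = 0.814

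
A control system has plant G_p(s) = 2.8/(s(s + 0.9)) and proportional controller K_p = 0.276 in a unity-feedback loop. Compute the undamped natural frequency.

With unity feedback the closed-loop characteristic equation is s² + 0.9s + 0.276·2.8 = s² + 0.9s + 0.7728 = 0.
Matching s² + 2ζω_n s + ω_n²: ω_n = √0.7728 = 0.8791 rad/s and 2ζω_n = 0.9, so ζ = 0.9/(2·0.8791) = 0.512.

ω_n = 0.879 rad/s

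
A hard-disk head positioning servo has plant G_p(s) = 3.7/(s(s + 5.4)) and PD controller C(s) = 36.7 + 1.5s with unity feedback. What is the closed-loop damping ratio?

ζ = 0.47

Forward path: (36.7 + 1.5s)·3.7/(s(s+5.4)). The closed-loop characteristic equation is s² + (5.4 + 3.7·1.5)s + 3.7·36.7 = 0.
That is s² + 10.95s + 135.8 = 0, so ω_n = 11.65 rad/s and ζ = 10.95/(2·11.65) = 0.4698.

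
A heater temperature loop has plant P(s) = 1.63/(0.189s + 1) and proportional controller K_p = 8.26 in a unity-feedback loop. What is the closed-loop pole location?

Closed loop: T(s) = K_p·P/(1+K_p·P) = 13.46/(0.189s + 1 + 13.46), with pole at s = −(1 + 13.46)/0.189 = −76.53.

s = -76.53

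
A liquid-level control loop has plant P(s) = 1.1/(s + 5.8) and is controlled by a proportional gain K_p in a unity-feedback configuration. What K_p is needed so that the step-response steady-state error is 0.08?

The loop is type 0, so e_ss(step) = 1/(1 + K_pos) with K_pos = K_p·P(0).
P(0) = 0.1897. Require 1/(1 + K_p·0.1897) = 0.08, so 1 + 0.1897·K_p = 12.5.
K_p = (12.5 − 1)/0.1897 = 60.6.

K_p = 60.6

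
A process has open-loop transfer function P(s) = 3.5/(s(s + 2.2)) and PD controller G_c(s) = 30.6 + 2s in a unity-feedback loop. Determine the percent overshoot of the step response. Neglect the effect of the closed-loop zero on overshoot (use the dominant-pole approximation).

21%

Forward path: (30.6 + 2s)·3.5/(s(s+2.2)). The closed-loop characteristic equation is s² + (2.2 + 3.5·2)s + 3.5·30.6 = 0.
That is s² + 9.2s + 107.1 = 0, so ω_n = 10.35 rad/s and ζ = 9.2/(2·10.35) = 0.4445.
%OS = 100·exp(−πζ/√(1−ζ²)) = 21%.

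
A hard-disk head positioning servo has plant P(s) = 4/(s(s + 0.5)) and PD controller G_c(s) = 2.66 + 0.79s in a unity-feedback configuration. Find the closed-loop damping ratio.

Forward path: (2.66 + 0.79s)·4/(s(s+0.5)). The closed-loop characteristic equation is s² + (0.5 + 4·0.79)s + 4·2.66 = 0.
That is s² + 3.66s + 10.64 = 0, so ω_n = 3.262 rad/s and ζ = 3.66/(2·3.262) = 0.561.

ζ = 0.561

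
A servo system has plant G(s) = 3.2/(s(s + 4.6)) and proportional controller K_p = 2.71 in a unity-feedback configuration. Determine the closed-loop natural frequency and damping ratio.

ω_n = 2.94 rad/s, ζ = 0.781

The closed-loop denominator is s(s+4.6) + 2.71·3.2 = s² + 4.6s + 8.672.
So ω_n² = 8.672 ⇒ ω_n = 2.945 rad/s, and ζ = 4.6/(2ω_n) = 0.781.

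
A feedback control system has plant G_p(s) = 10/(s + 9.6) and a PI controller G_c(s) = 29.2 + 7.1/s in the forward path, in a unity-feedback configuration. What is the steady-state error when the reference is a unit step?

0

The open loop G_c(s)G_p(s) has a pole at the origin (type 1), so the static position error constant is infinite and e_ss = 1/(1+∞) = 0.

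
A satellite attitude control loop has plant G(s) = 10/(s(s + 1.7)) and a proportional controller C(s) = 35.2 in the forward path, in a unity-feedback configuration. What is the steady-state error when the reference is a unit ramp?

0.00483

The loop has one pole at the origin (type 1). Velocity error constant K_v = lim_{s→0} s·C(s)G(s) = 35.2·10/1.7 = 207.1.
Steady-state error to a unit ramp: e_ss = 1/K_v = 0.00483.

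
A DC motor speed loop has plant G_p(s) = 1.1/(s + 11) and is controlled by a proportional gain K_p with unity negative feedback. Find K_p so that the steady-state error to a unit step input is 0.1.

K_p = 90

Steady-state error for a unit step on this type-0 loop is 1/(1 + K_p·G_p(0)).
G_p(0) = 0.1. Require 1/(1 + K_p·0.1) = 0.1, so 1 + 0.1·K_p = 10.
K_p = (10 − 1)/0.1 = 90.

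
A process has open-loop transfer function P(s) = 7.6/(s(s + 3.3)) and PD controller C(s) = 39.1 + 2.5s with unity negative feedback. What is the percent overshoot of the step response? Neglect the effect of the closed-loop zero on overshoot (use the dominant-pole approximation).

6.96%

Forward path: (39.1 + 2.5s)·7.6/(s(s+3.3)). The closed-loop characteristic equation is s² + (3.3 + 7.6·2.5)s + 7.6·39.1 = 0.
That is s² + 22.3s + 297.2 = 0, so ω_n = 17.24 rad/s and ζ = 22.3/(2·17.24) = 0.6468.
%OS = 100·exp(−πζ/√(1−ζ²)) = 6.96%.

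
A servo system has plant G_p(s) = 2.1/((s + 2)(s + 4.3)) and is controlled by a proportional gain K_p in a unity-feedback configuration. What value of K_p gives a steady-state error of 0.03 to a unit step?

For a type-0 loop with proportional control, e_ss = 1/(1 + K_p·G_p(0)).
G_p(0) = 0.2442. Require 1/(1 + K_p·0.2442) = 0.03, so 1 + 0.2442·K_p = 33.33.
K_p = (33.33 − 1)/0.2442 = 132.

K_p = 132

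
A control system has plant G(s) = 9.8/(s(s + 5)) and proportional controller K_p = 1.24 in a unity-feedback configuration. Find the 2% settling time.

T_s ≈ 1.6 s

Closed-loop characteristic equation: s² + 5s + 12.15 = 0, so ω_n = 3.486 rad/s and ζ = 5/(2·3.486) = 0.7172.
2% settling time T_s ≈ 4/(ζω_n) = 4/2.5 = 1.6 s.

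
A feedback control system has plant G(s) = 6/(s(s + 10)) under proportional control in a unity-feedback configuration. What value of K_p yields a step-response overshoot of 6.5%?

K_p = 9.67

From %OS = 100·exp(−πζ/√(1−ζ²)) = 6.5%, ζ = −ln(0.065)/√(π²+ln²(0.065)) = 0.6564.
Characteristic equation s² + 10s + 6K_p = 0 gives ζ = 10/(2√(6K_p)).
Setting ζ = 0.6564: √(6K_p) = 10/(2·0.6564) = 7.617, so K_p = 58.03/6 = 9.67.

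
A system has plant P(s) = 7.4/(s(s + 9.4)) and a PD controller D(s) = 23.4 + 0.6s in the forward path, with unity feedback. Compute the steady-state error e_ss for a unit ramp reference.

0.0543

The loop has one pole at the origin (type 1). Velocity error constant K_v = lim_{s→0} s·D(s)P(s) = 23.4·7.4/9.4 = 18.42.
Steady-state error to a unit ramp: e_ss = 1/K_v = 0.0543.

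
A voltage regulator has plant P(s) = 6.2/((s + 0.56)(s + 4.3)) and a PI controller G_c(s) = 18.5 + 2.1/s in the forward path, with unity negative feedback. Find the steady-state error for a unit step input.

The open loop G_c(s)P(s) has a pole at the origin (type 1), so the static position error constant is infinite and e_ss = 1/(1+∞) = 0.

0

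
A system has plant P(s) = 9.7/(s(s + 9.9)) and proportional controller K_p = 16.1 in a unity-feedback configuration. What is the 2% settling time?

Closed-loop characteristic equation: s² + 9.9s + 156.2 = 0, so ω_n = 12.5 rad/s and ζ = 9.9/(2·12.5) = 0.3961.
2% settling time T_s ≈ 4/(ζω_n) = 4/4.95 = 0.808 s.

T_s ≈ 0.808 s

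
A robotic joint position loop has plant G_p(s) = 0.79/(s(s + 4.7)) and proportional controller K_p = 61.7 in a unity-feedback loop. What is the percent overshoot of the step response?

32.5%

The closed-loop denominator s² + 4.7s + 48.74 gives ω_n = √48.74 = 6.982 and ζ = 4.7/(2ω_n) = 0.3366.
%OS = 100·exp(−πζ/√(1−ζ²)) = 100·exp(−π·0.3366/√0.8867) = 32.5%.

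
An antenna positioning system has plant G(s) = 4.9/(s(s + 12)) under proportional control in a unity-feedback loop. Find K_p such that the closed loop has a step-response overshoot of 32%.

K_p = 63.2

From %OS = 100·exp(−πζ/√(1−ζ²)) = 32%, ζ = −ln(0.32)/√(π²+ln²(0.32)) = 0.341.
Characteristic equation s² + 12s + 4.9K_p = 0 gives ζ = 12/(2√(4.9K_p)).
Setting ζ = 0.341: √(4.9K_p) = 12/(2·0.341) = 17.6, so K_p = 309.7/4.9 = 63.2.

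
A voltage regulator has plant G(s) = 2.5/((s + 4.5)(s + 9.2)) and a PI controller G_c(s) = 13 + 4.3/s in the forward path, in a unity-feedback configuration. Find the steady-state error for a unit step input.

0

The open loop G_c(s)G(s) has a pole at the origin (type 1), so the static position error constant is infinite and e_ss = 1/(1+∞) = 0.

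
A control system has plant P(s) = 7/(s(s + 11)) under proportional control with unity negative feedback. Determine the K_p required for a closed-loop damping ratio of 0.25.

K_p = 69.1

Closed-loop characteristic equation: s² + 11s + K_p·7 = 0.
So ω_n = √(7K_p) and 2ζω_n = 11, giving ζ = 11/(2√(7K_p)).
Setting ζ = 0.25: √(7K_p) = 11/(2·0.25) = 22, so K_p = 484/7 = 69.1.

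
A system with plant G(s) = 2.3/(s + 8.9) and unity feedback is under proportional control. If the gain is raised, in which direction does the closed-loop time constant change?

Closed-loop pole is at s = −(8.9+K_p·2.3); larger K_p moves it further left, so τ = 1/(8.9+K_p·2.3) decreases.

decrease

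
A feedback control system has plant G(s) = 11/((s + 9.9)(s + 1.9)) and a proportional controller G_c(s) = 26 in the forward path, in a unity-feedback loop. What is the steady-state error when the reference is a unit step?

The loop is type 0. Static position error constant K_pos = G_c(0)·G(0) = 26·0.5848 = 15.2.
Steady-state error to a unit step: e_ss = 1/(1+K_pos) = 1/16.2 = 0.0617.

0.0617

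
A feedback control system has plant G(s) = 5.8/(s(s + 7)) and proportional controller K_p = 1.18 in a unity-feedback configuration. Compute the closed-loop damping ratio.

With unity feedback the closed-loop characteristic equation is s² + 7s + 1.18·5.8 = s² + 7s + 6.844 = 0.
So ω_n² = 6.844 ⇒ ω_n = 2.616 rad/s, and ζ = 7/(2ω_n) = 1.34.

ζ = 1.34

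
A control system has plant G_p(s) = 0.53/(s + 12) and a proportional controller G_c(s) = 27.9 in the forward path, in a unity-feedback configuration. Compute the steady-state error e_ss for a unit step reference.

The loop is type 0. Static position error constant K_pos = G_c(0)·G_p(0) = 27.9·0.04417 = 1.232.
Steady-state error to a unit step: e_ss = 1/(1+K_pos) = 1/2.232 = 0.448.

0.448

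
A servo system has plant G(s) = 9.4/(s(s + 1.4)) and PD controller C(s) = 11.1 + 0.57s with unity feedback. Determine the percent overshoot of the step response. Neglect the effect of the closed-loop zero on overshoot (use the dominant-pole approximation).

Forward path: (11.1 + 0.57s)·9.4/(s(s+1.4)). The closed-loop characteristic equation is s² + (1.4 + 9.4·0.57)s + 9.4·11.1 = 0.
That is s² + 6.758s + 104.3 = 0, so ω_n = 10.21 rad/s and ζ = 6.758/(2·10.21) = 0.3308.
%OS = 100·exp(−πζ/√(1−ζ²)) = 33.2%.

33.2%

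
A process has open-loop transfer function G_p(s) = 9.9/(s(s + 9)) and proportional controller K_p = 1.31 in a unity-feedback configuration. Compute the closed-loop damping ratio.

With unity feedback the closed-loop characteristic equation is s² + 9s + 1.31·9.9 = s² + 9s + 12.97 = 0.
So ω_n² = 12.97 ⇒ ω_n = 3.601 rad/s, and ζ = 9/(2ω_n) = 1.25.

ζ = 1.25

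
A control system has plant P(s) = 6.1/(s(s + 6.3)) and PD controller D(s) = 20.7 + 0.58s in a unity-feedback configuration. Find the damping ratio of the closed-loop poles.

Forward path: (20.7 + 0.58s)·6.1/(s(s+6.3)). The closed-loop characteristic equation is s² + (6.3 + 6.1·0.58)s + 6.1·20.7 = 0.
That is s² + 9.838s + 126.3 = 0, so ω_n = 11.24 rad/s and ζ = 9.838/(2·11.24) = 0.4378.

ζ = 0.438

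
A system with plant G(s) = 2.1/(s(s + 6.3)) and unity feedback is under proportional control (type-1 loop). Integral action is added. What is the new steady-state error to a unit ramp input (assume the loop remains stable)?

0

The integrator raises the loop to type 2, so K_v → ∞ and e_ss to a ramp is zero.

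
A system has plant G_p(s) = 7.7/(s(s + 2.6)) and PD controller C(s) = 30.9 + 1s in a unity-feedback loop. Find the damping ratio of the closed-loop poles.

Forward path: (30.9 + 1s)·7.7/(s(s+2.6)). The closed-loop characteristic equation is s² + (2.6 + 7.7·1)s + 7.7·30.9 = 0.
That is s² + 10.3s + 237.9 = 0, so ω_n = 15.42 rad/s and ζ = 10.3/(2·15.42) = 0.3339.

ζ = 0.334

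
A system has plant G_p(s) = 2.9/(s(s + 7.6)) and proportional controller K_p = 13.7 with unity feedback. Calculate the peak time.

T_p = 0.625 s

The closed-loop denominator s² + 7.6s + 39.73 gives ω_n = √39.73 = 6.303 and ζ = 7.6/(2ω_n) = 0.6029.
Damped frequency ω_d = ω_n√(1−ζ²) = 5.029 rad/s, so peak time T_p = π/ω_d = 0.625 s.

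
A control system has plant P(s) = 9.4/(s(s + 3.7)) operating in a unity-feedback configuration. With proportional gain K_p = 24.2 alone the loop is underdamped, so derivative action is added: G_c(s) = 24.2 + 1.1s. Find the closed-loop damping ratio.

Forward path: (24.2 + 1.1s)·9.4/(s(s+3.7)). The closed-loop characteristic equation is s² + (3.7 + 9.4·1.1)s + 9.4·24.2 = 0.
That is s² + 14.04s + 227.5 = 0, so ω_n = 15.08 rad/s and ζ = 14.04/(2·15.08) = 0.4654.

ζ = 0.465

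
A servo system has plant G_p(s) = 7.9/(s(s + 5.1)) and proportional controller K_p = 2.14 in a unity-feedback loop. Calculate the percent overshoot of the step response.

8.34%

The closed-loop denominator s² + 5.1s + 16.91 gives ω_n = √16.91 = 4.112 and ζ = 5.1/(2ω_n) = 0.6202.
%OS = 100·exp(−πζ/√(1−ζ²)) = 100·exp(−π·0.6202/√0.6154) = 8.34%.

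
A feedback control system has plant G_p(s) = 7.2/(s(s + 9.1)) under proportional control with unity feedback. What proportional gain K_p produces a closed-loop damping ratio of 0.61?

Closed-loop characteristic equation: s² + 9.1s + K_p·7.2 = 0.
So ω_n = √(7.2K_p) and 2ζω_n = 9.1, giving ζ = 9.1/(2√(7.2K_p)).
Setting ζ = 0.61: √(7.2K_p) = 9.1/(2·0.61) = 7.459, so K_p = 55.64/7.2 = 7.73.

K_p = 7.73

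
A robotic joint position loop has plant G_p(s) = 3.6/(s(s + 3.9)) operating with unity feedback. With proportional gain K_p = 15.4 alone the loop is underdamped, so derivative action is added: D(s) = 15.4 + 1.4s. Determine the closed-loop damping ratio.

ζ = 0.6

Forward path: (15.4 + 1.4s)·3.6/(s(s+3.9)). The closed-loop characteristic equation is s² + (3.9 + 3.6·1.4)s + 3.6·15.4 = 0.
That is s² + 8.94s + 55.44 = 0, so ω_n = 7.446 rad/s and ζ = 8.94/(2·7.446) = 0.6003.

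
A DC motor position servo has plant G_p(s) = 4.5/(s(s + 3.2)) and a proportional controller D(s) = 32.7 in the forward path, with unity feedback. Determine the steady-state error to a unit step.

0

The open loop D(s)G_p(s) has a pole at the origin (type 1), so the static position error constant is infinite and e_ss = 1/(1+∞) = 0.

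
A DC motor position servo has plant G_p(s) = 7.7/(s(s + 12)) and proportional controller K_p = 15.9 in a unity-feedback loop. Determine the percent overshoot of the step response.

The closed-loop denominator s² + 12s + 122.4 gives ω_n = √122.4 = 11.06 and ζ = 12/(2ω_n) = 0.5423.
%OS = 100·exp(−πζ/√(1−ζ²)) = 100·exp(−π·0.5423/√0.706) = 13.2%.

13.2%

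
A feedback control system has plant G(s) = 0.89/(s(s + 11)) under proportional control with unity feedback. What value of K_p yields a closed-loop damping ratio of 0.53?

K_p = 121

Closed-loop characteristic equation: s² + 11s + K_p·0.89 = 0.
So ω_n = √(0.89K_p) and 2ζω_n = 11, giving ζ = 11/(2√(0.89K_p)).
Setting ζ = 0.53: √(0.89K_p) = 11/(2·0.53) = 10.38, so K_p = 107.7/0.89 = 121.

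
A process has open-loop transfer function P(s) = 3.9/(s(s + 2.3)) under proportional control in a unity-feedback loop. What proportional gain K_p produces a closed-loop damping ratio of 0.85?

K_p = 0.469

Closed-loop characteristic equation: s² + 2.3s + K_p·3.9 = 0.
So ω_n = √(3.9K_p) and 2ζω_n = 2.3, giving ζ = 2.3/(2√(3.9K_p)).
Setting ζ = 0.85: √(3.9K_p) = 2.3/(2·0.85) = 1.353, so K_p = 1.83/3.9 = 0.469.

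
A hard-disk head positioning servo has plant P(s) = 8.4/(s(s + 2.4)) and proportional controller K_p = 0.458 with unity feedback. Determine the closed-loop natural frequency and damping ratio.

The closed-loop denominator is s(s+2.4) + 0.458·8.4 = s² + 2.4s + 3.847.
So ω_n² = 3.847 ⇒ ω_n = 1.961 rad/s, and ζ = 2.4/(2ω_n) = 0.612.

ω_n = 1.96 rad/s, ζ = 0.612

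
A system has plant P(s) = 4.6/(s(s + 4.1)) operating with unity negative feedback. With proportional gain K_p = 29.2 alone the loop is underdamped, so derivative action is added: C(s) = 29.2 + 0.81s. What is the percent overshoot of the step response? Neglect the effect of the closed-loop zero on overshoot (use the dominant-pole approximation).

Forward path: (29.2 + 0.81s)·4.6/(s(s+4.1)). The closed-loop characteristic equation is s² + (4.1 + 4.6·0.81)s + 4.6·29.2 = 0.
That is s² + 7.826s + 134.3 = 0, so ω_n = 11.59 rad/s and ζ = 7.826/(2·11.59) = 0.3376.
%OS = 100·exp(−πζ/√(1−ζ²)) = 32.4%.

32.4%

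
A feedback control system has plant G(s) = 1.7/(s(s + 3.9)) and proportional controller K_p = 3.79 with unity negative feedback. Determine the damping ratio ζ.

ζ = 0.768

The closed-loop denominator is s(s+3.9) + 3.79·1.7 = s² + 3.9s + 6.443.
Matching s² + 2ζω_n s + ω_n²: ω_n = √6.443 = 2.538 rad/s and 2ζω_n = 3.9, so ζ = 3.9/(2·2.538) = 0.768.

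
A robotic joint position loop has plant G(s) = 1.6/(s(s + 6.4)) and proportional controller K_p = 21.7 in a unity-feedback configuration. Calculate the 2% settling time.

The closed-loop denominator s² + 6.4s + 34.72 gives ω_n = √34.72 = 5.892 and ζ = 6.4/(2ω_n) = 0.5431.
2% settling time T_s ≈ 4/(ζω_n) = 4/3.2 = 1.25 s.

T_s ≈ 1.25 s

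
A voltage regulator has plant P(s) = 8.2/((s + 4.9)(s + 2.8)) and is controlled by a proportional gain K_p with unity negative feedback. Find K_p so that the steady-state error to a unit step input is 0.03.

K_p = 54.1

Steady-state error for a unit step on this type-0 loop is 1/(1 + K_p·P(0)).
P(0) = 0.5977. Require 1/(1 + K_p·0.5977) = 0.03, so 1 + 0.5977·K_p = 33.33.
K_p = (33.33 − 1)/0.5977 = 54.1.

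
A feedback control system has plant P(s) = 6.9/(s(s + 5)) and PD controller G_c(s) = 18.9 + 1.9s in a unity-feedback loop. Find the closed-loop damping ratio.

ζ = 0.793

Forward path: (18.9 + 1.9s)·6.9/(s(s+5)). The closed-loop characteristic equation is s² + (5 + 6.9·1.9)s + 6.9·18.9 = 0.
That is s² + 18.11s + 130.4 = 0, so ω_n = 11.42 rad/s and ζ = 18.11/(2·11.42) = 0.7929.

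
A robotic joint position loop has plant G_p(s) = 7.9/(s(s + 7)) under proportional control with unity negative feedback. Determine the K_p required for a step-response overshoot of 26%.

From %OS = 100·exp(−πζ/√(1−ζ²)) = 26%, ζ = −ln(0.26)/√(π²+ln²(0.26)) = 0.3941.
Characteristic equation s² + 7s + 7.9K_p = 0 gives ζ = 7/(2√(7.9K_p)).
Setting ζ = 0.3941: √(7.9K_p) = 7/(2·0.3941) = 8.881, so K_p = 78.88/7.9 = 9.98.

K_p = 9.98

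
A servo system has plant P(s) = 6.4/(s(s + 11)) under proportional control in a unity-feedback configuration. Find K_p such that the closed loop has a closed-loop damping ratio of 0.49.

K_p = 19.7

Closed-loop characteristic equation: s² + 11s + K_p·6.4 = 0.
So ω_n = √(6.4K_p) and 2ζω_n = 11, giving ζ = 11/(2√(6.4K_p)).
Setting ζ = 0.49: √(6.4K_p) = 11/(2·0.49) = 11.22, so K_p = 126/6.4 = 19.7.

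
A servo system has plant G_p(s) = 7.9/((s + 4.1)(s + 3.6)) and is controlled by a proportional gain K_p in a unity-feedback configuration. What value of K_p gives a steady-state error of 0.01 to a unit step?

K_p = 185

The loop is type 0, so e_ss(step) = 1/(1 + K_pos) with K_pos = K_p·G_p(0).
G_p(0) = 0.5352. Require 1/(1 + K_p·0.5352) = 0.01, so 1 + 0.5352·K_p = 100.
K_p = (100 − 1)/0.5352 = 185.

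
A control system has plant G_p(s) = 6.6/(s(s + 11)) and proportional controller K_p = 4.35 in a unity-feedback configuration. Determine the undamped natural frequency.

ω_n = 5.36 rad/s

With unity feedback the closed-loop characteristic equation is s² + 11s + 4.35·6.6 = s² + 11s + 28.71 = 0.
So ω_n² = 28.71 ⇒ ω_n = 5.358 rad/s, and ζ = 11/(2ω_n) = 1.03.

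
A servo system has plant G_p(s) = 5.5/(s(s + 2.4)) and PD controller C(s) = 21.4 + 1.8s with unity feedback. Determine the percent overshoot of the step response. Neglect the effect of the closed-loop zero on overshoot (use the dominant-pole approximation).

11.5%

Forward path: (21.4 + 1.8s)·5.5/(s(s+2.4)). The closed-loop characteristic equation is s² + (2.4 + 5.5·1.8)s + 5.5·21.4 = 0.
That is s² + 12.3s + 117.7 = 0, so ω_n = 10.85 rad/s and ζ = 12.3/(2·10.85) = 0.5669.
%OS = 100·exp(−πζ/√(1−ζ²)) = 11.5%.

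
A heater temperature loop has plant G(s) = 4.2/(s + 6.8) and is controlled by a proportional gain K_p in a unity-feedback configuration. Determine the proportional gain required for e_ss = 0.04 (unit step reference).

K_p = 38.9

Steady-state error for a unit step on this type-0 loop is 1/(1 + K_p·G(0)).
G(0) = 0.6176. Require 1/(1 + K_p·0.6176) = 0.04, so 1 + 0.6176·K_p = 25.
K_p = (25 − 1)/0.6176 = 38.9.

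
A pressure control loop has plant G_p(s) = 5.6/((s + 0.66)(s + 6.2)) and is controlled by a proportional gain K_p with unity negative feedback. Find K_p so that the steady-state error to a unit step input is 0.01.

Steady-state error for a unit step on this type-0 loop is 1/(1 + K_p·G_p(0)).
G_p(0) = 1.369. Require 1/(1 + K_p·1.369) = 0.01, so 1 + 1.369·K_p = 100.
K_p = (100 − 1)/1.369 = 72.3.

K_p = 72.3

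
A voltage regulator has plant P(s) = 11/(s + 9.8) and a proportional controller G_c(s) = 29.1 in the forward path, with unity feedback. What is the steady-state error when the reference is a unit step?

0.0297

The loop is type 0. Static position error constant K_pos = G_c(0)·P(0) = 29.1·1.122 = 32.66.
Steady-state error to a unit step: e_ss = 1/(1+K_pos) = 1/33.66 = 0.0297.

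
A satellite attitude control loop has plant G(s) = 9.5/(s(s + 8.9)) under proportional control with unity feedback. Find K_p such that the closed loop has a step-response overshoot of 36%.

K_p = 21.8

From %OS = 100·exp(−πζ/√(1−ζ²)) = 36%, ζ = −ln(0.36)/√(π²+ln²(0.36)) = 0.3093.
Characteristic equation s² + 8.9s + 9.5K_p = 0 gives ζ = 8.9/(2√(9.5K_p)).
Setting ζ = 0.3093: √(9.5K_p) = 8.9/(2·0.3093) = 14.39, so K_p = 207/9.5 = 21.8.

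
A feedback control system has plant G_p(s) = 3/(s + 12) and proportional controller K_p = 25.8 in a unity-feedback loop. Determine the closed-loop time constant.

Closed-loop transfer function: T(s) = K_p·G_p(s)/(1 + K_p·G_p(s)) = 77.4/(s + 12 + 77.4) = 77.4/(s + 89.4).
Time constant τ = 1/89.4 = 0.0112 s.

τ = 0.0112 s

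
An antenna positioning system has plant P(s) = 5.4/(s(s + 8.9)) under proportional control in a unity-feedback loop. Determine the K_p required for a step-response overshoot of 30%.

From %OS = 100·exp(−πζ/√(1−ζ²)) = 30%, ζ = −ln(0.3)/√(π²+ln²(0.3)) = 0.3579.
Characteristic equation s² + 8.9s + 5.4K_p = 0 gives ζ = 8.9/(2√(5.4K_p)).
Setting ζ = 0.3579: √(5.4K_p) = 8.9/(2·0.3579) = 12.44, so K_p = 154.6/5.4 = 28.6.

K_p = 28.6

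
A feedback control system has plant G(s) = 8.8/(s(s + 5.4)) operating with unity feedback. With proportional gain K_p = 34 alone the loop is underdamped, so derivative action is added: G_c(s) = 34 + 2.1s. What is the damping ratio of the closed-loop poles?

Forward path: (34 + 2.1s)·8.8/(s(s+5.4)). The closed-loop characteristic equation is s² + (5.4 + 8.8·2.1)s + 8.8·34 = 0.
That is s² + 23.88s + 299.2 = 0, so ω_n = 17.3 rad/s and ζ = 23.88/(2·17.3) = 0.6903.

ζ = 0.69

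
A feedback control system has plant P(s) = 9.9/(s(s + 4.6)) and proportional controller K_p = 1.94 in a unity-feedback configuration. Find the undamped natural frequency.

1 + K_p·P(s) = 0 gives s² + 4.6s + 19.21 = 0.
Matching s² + 2ζω_n s + ω_n²: ω_n = √19.21 = 4.382 rad/s and 2ζω_n = 4.6, so ζ = 4.6/(2·4.382) = 0.525.

ω_n = 4.38 rad/s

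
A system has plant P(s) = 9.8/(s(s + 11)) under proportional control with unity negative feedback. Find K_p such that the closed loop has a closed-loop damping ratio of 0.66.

Closed-loop characteristic equation: s² + 11s + K_p·9.8 = 0.
So ω_n = √(9.8K_p) and 2ζω_n = 11, giving ζ = 11/(2√(9.8K_p)).
Setting ζ = 0.66: √(9.8K_p) = 11/(2·0.66) = 8.333, so K_p = 69.44/9.8 = 7.09.

K_p = 7.09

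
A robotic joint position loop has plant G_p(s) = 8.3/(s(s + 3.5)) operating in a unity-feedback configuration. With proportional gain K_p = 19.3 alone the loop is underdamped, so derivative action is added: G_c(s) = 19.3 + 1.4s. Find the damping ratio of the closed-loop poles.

Forward path: (19.3 + 1.4s)·8.3/(s(s+3.5)). The closed-loop characteristic equation is s² + (3.5 + 8.3·1.4)s + 8.3·19.3 = 0.
That is s² + 15.12s + 160.2 = 0, so ω_n = 12.66 rad/s and ζ = 15.12/(2·12.66) = 0.5973.

ζ = 0.597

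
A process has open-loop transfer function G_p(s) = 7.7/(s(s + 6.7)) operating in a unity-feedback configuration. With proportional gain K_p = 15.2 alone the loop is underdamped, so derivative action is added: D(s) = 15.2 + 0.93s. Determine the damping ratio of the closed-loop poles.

Forward path: (15.2 + 0.93s)·7.7/(s(s+6.7)). The closed-loop characteristic equation is s² + (6.7 + 7.7·0.93)s + 7.7·15.2 = 0.
That is s² + 13.86s + 117 = 0, so ω_n = 10.82 rad/s and ζ = 13.86/(2·10.82) = 0.6406.

ζ = 0.641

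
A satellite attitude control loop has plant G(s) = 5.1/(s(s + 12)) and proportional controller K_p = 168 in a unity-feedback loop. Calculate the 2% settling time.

From 1 + K_pG(s) = 0: s² + 12s + 856.8 = 0 ⇒ ω_n = 29.27, ζ = 0.205.
2% settling time T_s ≈ 4/(ζω_n) = 4/6 = 0.667 s.

T_s ≈ 0.667 s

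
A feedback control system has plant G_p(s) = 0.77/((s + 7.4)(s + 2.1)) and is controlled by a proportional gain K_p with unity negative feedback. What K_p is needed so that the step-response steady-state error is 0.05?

For a type-0 loop with proportional control, e_ss = 1/(1 + K_p·G_p(0)).
G_p(0) = 0.04955. Require 1/(1 + K_p·0.04955) = 0.05, so 1 + 0.04955·K_p = 20.
K_p = (20 − 1)/0.04955 = 383.

K_p = 383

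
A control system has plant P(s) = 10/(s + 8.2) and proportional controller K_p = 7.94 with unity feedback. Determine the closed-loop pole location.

s = -87.6

Closed-loop transfer function: T(s) = K_p·P(s)/(1 + K_p·P(s)) = 79.4/(s + 8.2 + 79.4) = 79.4/(s + 87.6).
The closed-loop pole is at s = −87.6.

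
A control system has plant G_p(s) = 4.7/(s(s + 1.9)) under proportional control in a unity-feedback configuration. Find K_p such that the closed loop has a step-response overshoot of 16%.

From %OS = 100·exp(−πζ/√(1−ζ²)) = 16%, ζ = −ln(0.16)/√(π²+ln²(0.16)) = 0.5039.
Characteristic equation s² + 1.9s + 4.7K_p = 0 gives ζ = 1.9/(2√(4.7K_p)).
Setting ζ = 0.5039: √(4.7K_p) = 1.9/(2·0.5039) = 1.885, so K_p = 3.555/4.7 = 0.756.

K_p = 0.756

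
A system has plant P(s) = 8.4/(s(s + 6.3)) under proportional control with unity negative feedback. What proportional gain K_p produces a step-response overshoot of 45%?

K_p = 19.5

From %OS = 100·exp(−πζ/√(1−ζ²)) = 45%, ζ = −ln(0.45)/√(π²+ln²(0.45)) = 0.2463.
Characteristic equation s² + 6.3s + 8.4K_p = 0 gives ζ = 6.3/(2√(8.4K_p)).
Setting ζ = 0.2463: √(8.4K_p) = 6.3/(2·0.2463) = 12.79, so K_p = 163.5/8.4 = 19.5.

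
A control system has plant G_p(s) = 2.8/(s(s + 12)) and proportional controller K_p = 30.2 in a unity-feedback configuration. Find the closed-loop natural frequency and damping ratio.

ω_n = 9.2 rad/s, ζ = 0.652

The closed-loop denominator is s(s+12) + 30.2·2.8 = s² + 12s + 84.56.
So ω_n² = 84.56 ⇒ ω_n = 9.196 rad/s, and ζ = 12/(2ω_n) = 0.652.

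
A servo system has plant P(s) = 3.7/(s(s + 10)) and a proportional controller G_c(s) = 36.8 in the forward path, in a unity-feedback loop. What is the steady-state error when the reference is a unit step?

0

The open loop G_c(s)P(s) has a pole at the origin (type 1), so the static position error constant is infinite and e_ss = 1/(1+∞) = 0.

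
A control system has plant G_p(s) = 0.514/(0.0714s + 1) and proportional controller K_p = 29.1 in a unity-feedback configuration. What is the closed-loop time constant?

τ = 0.00447 s

Closed loop: T(s) = K_p·G_p/(1+K_p·G_p) = 14.96/(0.0714s + 1 + 14.96), with pole at s = −(1 + 14.96)/0.0714 = −223.5.
Closed-loop time constant τ = 1/223.5 = 0.00447 s.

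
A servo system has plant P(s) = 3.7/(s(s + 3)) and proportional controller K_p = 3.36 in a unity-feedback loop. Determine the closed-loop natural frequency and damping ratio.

With unity feedback the closed-loop characteristic equation is s² + 3s + 3.36·3.7 = s² + 3s + 12.43 = 0.
So ω_n² = 12.43 ⇒ ω_n = 3.526 rad/s, and ζ = 3/(2ω_n) = 0.425.

ω_n = 3.53 rad/s, ζ = 0.425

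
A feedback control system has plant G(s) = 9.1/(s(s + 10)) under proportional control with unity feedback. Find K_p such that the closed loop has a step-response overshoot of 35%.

K_p = 27.3

From %OS = 100·exp(−πζ/√(1−ζ²)) = 35%, ζ = −ln(0.35)/√(π²+ln²(0.35)) = 0.3169.
Characteristic equation s² + 10s + 9.1K_p = 0 gives ζ = 10/(2√(9.1K_p)).
Setting ζ = 0.3169: √(9.1K_p) = 10/(2·0.3169) = 15.78, so K_p = 248.9/9.1 = 27.3.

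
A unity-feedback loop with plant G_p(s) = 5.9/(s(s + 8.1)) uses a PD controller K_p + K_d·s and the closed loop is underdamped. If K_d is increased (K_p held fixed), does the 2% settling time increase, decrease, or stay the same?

Characteristic equation s² + (8.1 + 5.9K_d)s + 5.9K_p = 0: raising K_d increases ζω_n = (8.1+5.9K_d)/2 while the loop stays underdamped, so T_s ≈ 4/(ζω_n) decreases.

decrease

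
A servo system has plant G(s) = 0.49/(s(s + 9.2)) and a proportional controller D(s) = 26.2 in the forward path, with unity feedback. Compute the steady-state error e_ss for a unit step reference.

The open loop D(s)G(s) has a pole at the origin (type 1), so the static position error constant is infinite and e_ss = 1/(1+∞) = 0.

0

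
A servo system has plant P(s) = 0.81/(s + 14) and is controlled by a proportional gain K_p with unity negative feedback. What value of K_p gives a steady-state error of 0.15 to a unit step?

The loop is type 0, so e_ss(step) = 1/(1 + K_pos) with K_pos = K_p·P(0).
P(0) = 0.05786. Require 1/(1 + K_p·0.05786) = 0.15, so 1 + 0.05786·K_p = 6.667.
K_p = (6.667 − 1)/0.05786 = 97.9.

K_p = 97.9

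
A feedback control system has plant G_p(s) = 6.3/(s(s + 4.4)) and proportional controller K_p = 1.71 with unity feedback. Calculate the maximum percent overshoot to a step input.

5.86%

From 1 + K_pG_p(s) = 0: s² + 4.4s + 10.77 = 0 ⇒ ω_n = 3.282, ζ = 0.6703.
%OS = 100·exp(−πζ/√(1−ζ²)) = 100·exp(−π·0.6703/√0.5507) = 5.86%.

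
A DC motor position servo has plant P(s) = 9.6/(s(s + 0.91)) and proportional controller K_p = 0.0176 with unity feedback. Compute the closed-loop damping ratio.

ζ = 1.11

1 + K_p·P(s) = 0 gives s² + 0.91s + 0.169 = 0.
So ω_n² = 0.169 ⇒ ω_n = 0.411 rad/s, and ζ = 0.91/(2ω_n) = 1.11.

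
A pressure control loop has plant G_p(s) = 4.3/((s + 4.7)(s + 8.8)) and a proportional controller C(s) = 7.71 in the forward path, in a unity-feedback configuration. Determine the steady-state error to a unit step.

The loop is type 0. Static position error constant K_pos = C(0)·G_p(0) = 7.71·0.104 = 0.8016.
Steady-state error to a unit step: e_ss = 1/(1+K_pos) = 1/1.802 = 0.555.

0.555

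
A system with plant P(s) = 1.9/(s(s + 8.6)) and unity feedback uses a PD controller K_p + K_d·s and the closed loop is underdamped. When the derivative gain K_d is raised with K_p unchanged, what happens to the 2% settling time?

Characteristic equation s² + (8.6 + 1.9K_d)s + 1.9K_p = 0: raising K_d increases ζω_n = (8.6+1.9K_d)/2 while the loop stays underdamped, so T_s ≈ 4/(ζω_n) decreases.

decrease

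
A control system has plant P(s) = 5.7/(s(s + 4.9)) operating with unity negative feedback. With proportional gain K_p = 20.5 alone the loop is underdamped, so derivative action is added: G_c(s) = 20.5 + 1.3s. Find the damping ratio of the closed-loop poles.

Forward path: (20.5 + 1.3s)·5.7/(s(s+4.9)). The closed-loop characteristic equation is s² + (4.9 + 5.7·1.3)s + 5.7·20.5 = 0.
That is s² + 12.31s + 116.9 = 0, so ω_n = 10.81 rad/s and ζ = 12.31/(2·10.81) = 0.5694.

ζ = 0.569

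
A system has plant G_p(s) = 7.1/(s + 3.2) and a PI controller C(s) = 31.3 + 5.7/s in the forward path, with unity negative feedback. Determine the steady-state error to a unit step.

The open loop C(s)G_p(s) has a pole at the origin (type 1), so the static position error constant is infinite and e_ss = 1/(1+∞) = 0.

0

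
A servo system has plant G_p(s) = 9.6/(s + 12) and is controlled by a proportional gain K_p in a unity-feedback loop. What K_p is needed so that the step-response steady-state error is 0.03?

K_p = 40.4

The loop is type 0, so e_ss(step) = 1/(1 + K_pos) with K_pos = K_p·G_p(0).
G_p(0) = 0.8. Require 1/(1 + K_p·0.8) = 0.03, so 1 + 0.8·K_p = 33.33.
K_p = (33.33 − 1)/0.8 = 40.4.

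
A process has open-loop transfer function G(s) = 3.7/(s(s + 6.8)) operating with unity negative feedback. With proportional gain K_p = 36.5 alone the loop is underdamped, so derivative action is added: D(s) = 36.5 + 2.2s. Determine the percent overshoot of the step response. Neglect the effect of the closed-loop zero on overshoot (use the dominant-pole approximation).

7.16%

Forward path: (36.5 + 2.2s)·3.7/(s(s+6.8)). The closed-loop characteristic equation is s² + (6.8 + 3.7·2.2)s + 3.7·36.5 = 0.
That is s² + 14.94s + 135.1 = 0, so ω_n = 11.62 rad/s and ζ = 14.94/(2·11.62) = 0.6428.
%OS = 100·exp(−πζ/√(1−ζ²)) = 7.16%.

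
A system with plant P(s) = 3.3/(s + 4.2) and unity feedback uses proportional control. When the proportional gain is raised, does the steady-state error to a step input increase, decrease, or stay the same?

e_ss = 1/(1 + K_p·P(0)); a larger K_p raises the denominator, so e_ss decreases.

decrease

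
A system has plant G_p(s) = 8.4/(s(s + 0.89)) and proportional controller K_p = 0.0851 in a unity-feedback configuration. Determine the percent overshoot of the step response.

The closed-loop denominator s² + 0.89s + 0.7148 gives ω_n = √0.7148 = 0.8455 and ζ = 0.89/(2ω_n) = 0.5263.
%OS = 100·exp(−πζ/√(1−ζ²)) = 100·exp(−π·0.5263/√0.723) = 14.3%.

14.3%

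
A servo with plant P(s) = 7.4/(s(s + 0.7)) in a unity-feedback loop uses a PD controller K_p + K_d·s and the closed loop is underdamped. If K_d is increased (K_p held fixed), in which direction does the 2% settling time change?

Characteristic equation s² + (0.7 + 7.4K_d)s + 7.4K_p = 0: raising K_d increases ζω_n = (0.7+7.4K_d)/2 while the loop stays underdamped, so T_s ≈ 4/(ζω_n) decreases.

decrease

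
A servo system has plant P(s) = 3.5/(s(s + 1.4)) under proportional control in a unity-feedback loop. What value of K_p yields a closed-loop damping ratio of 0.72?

Closed-loop characteristic equation: s² + 1.4s + K_p·3.5 = 0.
So ω_n = √(3.5K_p) and 2ζω_n = 1.4, giving ζ = 1.4/(2√(3.5K_p)).
Setting ζ = 0.72: √(3.5K_p) = 1.4/(2·0.72) = 0.9722, so K_p = 0.9452/3.5 = 0.27.

K_p = 0.27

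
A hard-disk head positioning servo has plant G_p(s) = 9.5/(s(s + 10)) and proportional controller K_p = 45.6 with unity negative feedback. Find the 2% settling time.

From 1 + K_pG_p(s) = 0: s² + 10s + 433.2 = 0 ⇒ ω_n = 20.81, ζ = 0.2402.
2% settling time T_s ≈ 4/(ζω_n) = 4/5 = 0.8 s.

T_s ≈ 0.8 s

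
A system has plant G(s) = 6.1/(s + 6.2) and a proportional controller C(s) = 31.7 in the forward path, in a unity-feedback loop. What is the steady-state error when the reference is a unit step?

0.0311

The loop is type 0. Static position error constant K_pos = C(0)·G(0) = 31.7·0.9839 = 31.19.
Steady-state error to a unit step: e_ss = 1/(1+K_pos) = 1/32.19 = 0.0311.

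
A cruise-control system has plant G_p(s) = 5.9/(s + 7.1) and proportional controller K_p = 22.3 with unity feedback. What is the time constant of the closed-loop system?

τ = 0.00721 s

Closed-loop transfer function: T(s) = K_p·G_p(s)/(1 + K_p·G_p(s)) = 131.6/(s + 7.1 + 131.6) = 131.6/(s + 138.7).
Time constant τ = 1/138.7 = 0.00721 s.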